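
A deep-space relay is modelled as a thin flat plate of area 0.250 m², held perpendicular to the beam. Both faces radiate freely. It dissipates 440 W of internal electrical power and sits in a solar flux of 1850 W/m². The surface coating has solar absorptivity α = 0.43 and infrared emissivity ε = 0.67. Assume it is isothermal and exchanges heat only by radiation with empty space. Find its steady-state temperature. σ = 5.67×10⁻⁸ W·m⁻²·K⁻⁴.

T ≈ 428 K

At steady state, absorbed solar power + internal power = radiated power.
Absorbed: α·S·A_cross = 0.43·1850·0.2500 = 198.9 W (cross-section A).
Total input = 198.9 + 440 = 638.9 W.
Radiated: εσ·A_surf·T⁴ with A_surf = 2A = 0.5000 m².
T⁴ = 638.9/(0.67·5.67×10⁻⁸·0.5000) = 3.363×10¹⁰ K⁴.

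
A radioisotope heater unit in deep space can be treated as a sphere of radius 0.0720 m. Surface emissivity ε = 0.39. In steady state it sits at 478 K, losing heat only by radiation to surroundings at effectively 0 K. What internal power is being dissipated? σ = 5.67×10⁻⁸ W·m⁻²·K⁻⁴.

Steady state: P = εσA T⁴.
A = 4πr² = 0.06514 m²; T⁴ = (478)⁴ = 5.220×10¹⁰ K⁴.
P = 0.39 × 5.67×10⁻⁸ × 0.06514 × 5.220×10¹⁰.

P ≈ 75.2 W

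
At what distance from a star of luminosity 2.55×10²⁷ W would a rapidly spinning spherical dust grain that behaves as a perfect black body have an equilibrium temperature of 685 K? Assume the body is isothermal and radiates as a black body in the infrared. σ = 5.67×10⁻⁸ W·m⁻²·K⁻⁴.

d ≈ 6.37×10¹⁰ m

For an isothermal black-emitting sphere, (1−a)S·πr² = σ·4πr²·T⁴ ⇒ S = 4σT⁴/(1−a).
S = 4·5.67×10⁻⁸·(685)⁴/1.00 = 49940 W/m².
Flux falls as S = L/(4πd²), so d = √(L/(4πS)) = √(2.55×10²⁷/(4π·49940)).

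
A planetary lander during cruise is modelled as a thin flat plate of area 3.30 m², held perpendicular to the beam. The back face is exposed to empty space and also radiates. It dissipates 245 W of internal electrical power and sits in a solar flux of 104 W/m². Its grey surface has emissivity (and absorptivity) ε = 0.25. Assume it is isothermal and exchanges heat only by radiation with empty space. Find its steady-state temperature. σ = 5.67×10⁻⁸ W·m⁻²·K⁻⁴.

T ≈ 244 K

At steady state, absorbed solar power + internal power = radiated power.
Absorbed: α·S·A_cross = 0.25·104·3.300 = 85.80 W (cross-section A).
Total input = 85.80 + 245 = 330.8 W.
Radiated: εσ·A_surf·T⁴ with A_surf = 2A = 6.600 m².
T⁴ = 330.8/(0.25·5.67×10⁻⁸·6.600) = 3.536×10⁹ K⁴.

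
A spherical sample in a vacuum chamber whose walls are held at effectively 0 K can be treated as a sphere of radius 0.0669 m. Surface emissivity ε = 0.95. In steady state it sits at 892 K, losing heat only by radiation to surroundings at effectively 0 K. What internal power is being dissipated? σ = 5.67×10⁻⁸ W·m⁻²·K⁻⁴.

P ≈ 1920 W

Steady state: P = εσA T⁴.
A = 4πr² = 0.05624 m²; T⁴ = (892)⁴ = 6.331×10¹¹ K⁴.
P = 0.95 × 5.67×10⁻⁸ × 0.05624 × 6.331×10¹¹.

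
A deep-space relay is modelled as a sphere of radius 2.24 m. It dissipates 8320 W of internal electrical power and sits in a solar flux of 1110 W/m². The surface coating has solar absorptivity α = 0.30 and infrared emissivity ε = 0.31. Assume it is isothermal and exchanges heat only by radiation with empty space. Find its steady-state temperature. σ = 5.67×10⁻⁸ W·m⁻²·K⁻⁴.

At steady state, absorbed solar power + internal power = radiated power.
Absorbed: α·S·A_cross = 0.30·1110·15.76 = 5249 W (cross-section πr²).
Total input = 5249 + 8320 = 13570 W.
Radiated: εσ·A_surf·T⁴ with A_surf = 4πr² = 63.05 m².
T⁴ = 13570/(0.31·5.67×10⁻⁸·63.05) = 1.224×10¹⁰ K⁴.

T ≈ 333 K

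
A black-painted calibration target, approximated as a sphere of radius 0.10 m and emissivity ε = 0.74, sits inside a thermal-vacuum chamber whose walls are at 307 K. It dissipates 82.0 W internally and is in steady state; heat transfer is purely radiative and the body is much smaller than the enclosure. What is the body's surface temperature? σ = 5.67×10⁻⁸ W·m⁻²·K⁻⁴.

For a small grey body in a large enclosure, net radiated power = εσA(T⁴ − T_w⁴).
Steady state: P = εσA(T⁴ − T_w⁴) with A = 4πr² = 0.1257 m².
T⁴ = P/(εσA) + T_w⁴ = 82.0/(0.74·5.67×10⁻⁸·0.1257) + (307)⁴
    = 1.555×10¹⁰ + 8.883×10⁹ = 2.443×10¹⁰ K⁴.

T ≈ 395 K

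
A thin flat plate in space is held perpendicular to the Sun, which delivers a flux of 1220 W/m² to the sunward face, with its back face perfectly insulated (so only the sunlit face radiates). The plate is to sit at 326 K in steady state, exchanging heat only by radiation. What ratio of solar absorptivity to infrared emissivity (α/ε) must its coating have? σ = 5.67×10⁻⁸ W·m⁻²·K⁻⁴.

Balance: αS·A = εσ·1A·T⁴ ⇒ α/ε = σT⁴/S.
α/ε = 5.67×10⁻⁸·(326)⁴/1220 = 5.67×10⁻⁸·1.129×10¹⁰/1220.

α/ε ≈ 0.525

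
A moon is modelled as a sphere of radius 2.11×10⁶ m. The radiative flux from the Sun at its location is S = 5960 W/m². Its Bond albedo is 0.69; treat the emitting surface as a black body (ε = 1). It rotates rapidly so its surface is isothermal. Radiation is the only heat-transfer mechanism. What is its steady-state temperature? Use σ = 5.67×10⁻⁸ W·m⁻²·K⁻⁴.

T ≈ 300 K

At equilibrium, absorbed power = emitted power.
Absorbing cross-section = πr² = 1.399×10¹³ m²; emitting surface = 4πr² = 5.595×10¹³ m² (ratio 4).
(1−a)S·A_cross = εσ·A_surf·T⁴  ⇒  T⁴ = (1−a)S/(4σ).
T⁴ = 0.310·5960/(4·5.67×10⁻⁸) = 8.146×10⁹ K⁴.
T = (8.146×10⁹)^(1/4).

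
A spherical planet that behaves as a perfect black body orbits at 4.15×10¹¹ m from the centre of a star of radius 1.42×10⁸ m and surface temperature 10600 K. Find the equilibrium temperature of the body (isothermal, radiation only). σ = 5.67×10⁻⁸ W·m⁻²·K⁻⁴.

T ≈ 139 K

The star's surface emits σT_*⁴; at distance d the flux is S = σT_*⁴(R_*/d)².
S = 5.67×10⁻⁸·(10600)⁴·(1.42×10⁸/4.15×10¹¹)² = 83.81 W/m².
For an isothermal sphere T⁴ = (1−a)S/(4σ) = 3.695×10⁸ K⁴.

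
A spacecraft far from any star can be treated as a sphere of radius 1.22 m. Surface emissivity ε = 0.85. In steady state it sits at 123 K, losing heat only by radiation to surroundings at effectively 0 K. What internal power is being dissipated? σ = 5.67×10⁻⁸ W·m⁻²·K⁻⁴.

Steady state: P = εσA T⁴.
A = 4πr² = 18.70 m²; T⁴ = (123)⁴ = 2.289×10⁸ K⁴.
P = 0.85 × 5.67×10⁻⁸ × 18.70 × 2.289×10⁸.

P ≈ 206 W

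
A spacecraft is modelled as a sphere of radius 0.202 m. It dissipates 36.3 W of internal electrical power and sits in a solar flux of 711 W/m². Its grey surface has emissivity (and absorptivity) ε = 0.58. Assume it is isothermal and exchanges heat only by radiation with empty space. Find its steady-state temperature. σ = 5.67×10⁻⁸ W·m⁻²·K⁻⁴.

T ≈ 270 K

At steady state, absorbed solar power + internal power = radiated power.
Absorbed: α·S·A_cross = 0.58·711·0.1282 = 52.86 W (cross-section πr²).
Total input = 52.86 + 36.3 = 89.16 W.
Radiated: εσ·A_surf·T⁴ with A_surf = 4πr² = 0.5128 m².
T⁴ = 89.16/(0.58·5.67×10⁻⁸·0.5128) = 5.288×10⁹ K⁴.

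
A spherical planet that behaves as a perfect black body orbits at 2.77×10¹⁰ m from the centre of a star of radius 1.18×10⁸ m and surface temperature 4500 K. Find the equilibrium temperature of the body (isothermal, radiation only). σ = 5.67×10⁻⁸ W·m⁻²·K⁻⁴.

T ≈ 208 K

The star's surface emits σT_*⁴; at distance d the flux is S = σT_*⁴(R_*/d)².
S = 5.67×10⁻⁸·(4500)⁴·(1.18×10⁸/2.77×10¹⁰)² = 421.9 W/m².
For an isothermal sphere T⁴ = (1−a)S/(4σ) = 1.860×10⁹ K⁴.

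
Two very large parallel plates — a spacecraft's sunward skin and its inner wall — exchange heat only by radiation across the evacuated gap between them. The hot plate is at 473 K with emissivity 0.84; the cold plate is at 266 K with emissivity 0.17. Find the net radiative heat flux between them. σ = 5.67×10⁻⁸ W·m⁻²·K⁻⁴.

q ≈ 421 W/m²

For two infinite grey parallel plates, q = σ(T₁⁴ − T₂⁴)/(1/ε₁ + 1/ε₂ − 1).
T₁⁴ − T₂⁴ = 5.005×10¹⁰ − 5.006×10⁹ = 4.505×10¹⁰ K⁴.
1/ε₁ + 1/ε₂ − 1 = 1.190 + 5.882 − 1 = 6.073.
q = 5.67×10⁻⁸ × 4.505×10¹⁰ / 6.073.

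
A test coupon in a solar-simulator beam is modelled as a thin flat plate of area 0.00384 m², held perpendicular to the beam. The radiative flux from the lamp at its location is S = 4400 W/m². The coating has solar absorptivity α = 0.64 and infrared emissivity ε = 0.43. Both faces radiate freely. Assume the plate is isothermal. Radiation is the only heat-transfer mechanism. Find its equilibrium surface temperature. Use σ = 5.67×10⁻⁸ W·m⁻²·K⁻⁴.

At equilibrium, absorbed power = emitted power.
Absorbing cross-section = A = 0.003840 m²; emitting surface = 2A = 0.007680 m² (ratio 2).
αS·A_cross = εσ·A_surf·T⁴  ⇒  T⁴ = αS/(ε·2σ).
T⁴ = 0.640·4400/(0.43·2·5.67×10⁻⁸) = 5.775×10¹⁰ K⁴.
T = (5.775×10¹⁰)^(1/4).

T ≈ 490 K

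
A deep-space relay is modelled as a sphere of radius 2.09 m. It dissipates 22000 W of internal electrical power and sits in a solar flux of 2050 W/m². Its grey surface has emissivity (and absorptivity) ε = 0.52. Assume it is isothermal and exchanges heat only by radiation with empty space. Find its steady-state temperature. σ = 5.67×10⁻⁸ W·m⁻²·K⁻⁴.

At steady state, absorbed solar power + internal power = radiated power.
Absorbed: α·S·A_cross = 0.52·2050·13.72 = 14630 W (cross-section πr²).
Total input = 14630 + 22000 = 36630 W.
Radiated: εσ·A_surf·T⁴ with A_surf = 4πr² = 54.89 m².
T⁴ = 36630/(0.52·5.67×10⁻⁸·54.89) = 2.263×10¹⁰ K⁴.

T ≈ 388 K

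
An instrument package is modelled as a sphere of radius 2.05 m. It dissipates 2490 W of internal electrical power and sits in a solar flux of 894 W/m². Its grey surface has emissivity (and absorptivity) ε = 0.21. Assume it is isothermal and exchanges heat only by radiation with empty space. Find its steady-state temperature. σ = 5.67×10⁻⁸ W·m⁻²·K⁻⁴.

At steady state, absorbed solar power + internal power = radiated power.
Absorbed: α·S·A_cross = 0.21·894·13.20 = 2479 W (cross-section πr²).
Total input = 2479 + 2490 = 4969 W.
Radiated: εσ·A_surf·T⁴ with A_surf = 4πr² = 52.81 m².
T⁴ = 4969/(0.21·5.67×10⁻⁸·52.81) = 7.902×10⁹ K⁴.

T ≈ 298 K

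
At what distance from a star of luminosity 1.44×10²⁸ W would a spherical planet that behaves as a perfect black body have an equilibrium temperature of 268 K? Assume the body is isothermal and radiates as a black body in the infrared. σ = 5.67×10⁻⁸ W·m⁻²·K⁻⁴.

d ≈ 9.90×10¹¹ m

For an isothermal black-emitting sphere, (1−a)S·πr² = σ·4πr²·T⁴ ⇒ S = 4σT⁴/(1−a).
S = 4·5.67×10⁻⁸·(268)⁴/1.00 = 1170 W/m².
Flux falls as S = L/(4πd²), so d = √(L/(4πS)) = √(1.44×10²⁸/(4π·1170)).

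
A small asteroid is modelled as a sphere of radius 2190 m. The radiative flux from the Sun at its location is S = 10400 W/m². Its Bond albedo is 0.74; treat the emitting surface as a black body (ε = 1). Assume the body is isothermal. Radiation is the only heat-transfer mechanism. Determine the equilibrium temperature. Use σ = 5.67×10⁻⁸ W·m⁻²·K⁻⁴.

T ≈ 330 K

At equilibrium, absorbed power = emitted power.
Absorbing cross-section = πr² = 1.507×10⁷ m²; emitting surface = 4πr² = 6.027×10⁷ m² (ratio 4).
(1−a)S·A_cross = εσ·A_surf·T⁴  ⇒  T⁴ = (1−a)S/(4σ).
T⁴ = 0.260·10400/(4·5.67×10⁻⁸) = 1.192×10¹⁰ K⁴.
T = (1.192×10¹⁰)^(1/4).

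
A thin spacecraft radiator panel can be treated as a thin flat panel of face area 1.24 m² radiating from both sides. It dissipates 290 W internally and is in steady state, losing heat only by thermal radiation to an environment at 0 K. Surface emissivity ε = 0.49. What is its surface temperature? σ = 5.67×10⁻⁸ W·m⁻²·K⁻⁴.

T ≈ 255 K

Steady state: internal power = radiated power, P = εσA T⁴.
Radiating area A = 2·1.24 = 2.480 m².
T⁴ = P/(εσA) = 290/(0.49·5.67×10⁻⁸·2.480) = 4.209×10⁹ K⁴.
T = (4.209×10⁹)^(1/4).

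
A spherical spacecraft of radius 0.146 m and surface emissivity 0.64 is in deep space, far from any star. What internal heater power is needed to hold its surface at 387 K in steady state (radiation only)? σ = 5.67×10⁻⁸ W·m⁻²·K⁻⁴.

P = εσ·4πr²·T⁴.
4πr² = 0.2679 m²; T⁴ = 2.243×10¹⁰ K⁴.
P = 0.64·5.67×10⁻⁸·0.2679·2.243×10¹⁰.

P ≈ 218 W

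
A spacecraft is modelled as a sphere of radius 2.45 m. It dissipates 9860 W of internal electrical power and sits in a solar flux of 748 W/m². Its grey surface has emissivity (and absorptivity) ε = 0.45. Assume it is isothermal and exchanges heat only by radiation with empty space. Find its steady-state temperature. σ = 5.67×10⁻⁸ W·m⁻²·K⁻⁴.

T ≈ 303 K

At steady state, absorbed solar power + internal power = radiated power.
Absorbed: α·S·A_cross = 0.45·748·18.86 = 6347 W (cross-section πr²).
Total input = 6347 + 9860 = 16210 W.
Radiated: εσ·A_surf·T⁴ with A_surf = 4πr² = 75.43 m².
T⁴ = 16210/(0.45·5.67×10⁻⁸·75.43) = 8.421×10⁹ K⁴.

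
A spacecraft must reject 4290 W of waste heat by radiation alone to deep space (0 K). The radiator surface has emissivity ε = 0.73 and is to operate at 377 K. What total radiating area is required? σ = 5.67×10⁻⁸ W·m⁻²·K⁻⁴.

P = εσA T⁴ ⇒ A = P/(εσT⁴).
T⁴ = 2.020×10¹⁰ K⁴.
A = 4290/(0.73 × 5.67×10⁻⁸ × 2.020×10¹⁰).

A ≈ 5.13 m²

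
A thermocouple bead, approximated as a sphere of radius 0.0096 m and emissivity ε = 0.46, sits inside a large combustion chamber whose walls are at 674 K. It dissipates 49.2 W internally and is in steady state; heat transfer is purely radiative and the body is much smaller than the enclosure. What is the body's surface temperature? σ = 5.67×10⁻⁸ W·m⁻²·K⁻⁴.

T ≈ 1160 K

For a small grey body in a large enclosure, net radiated power = εσA(T⁴ − T_w⁴).
Steady state: P = εσA(T⁴ − T_w⁴) with A = 4πr² = 0.001158 m².
T⁴ = P/(εσA) + T_w⁴ = 49.2/(0.46·5.67×10⁻⁸·0.001158) + (674)⁴
    = 1.629×10¹² + 2.064×10¹¹ = 1.835×10¹² K⁴.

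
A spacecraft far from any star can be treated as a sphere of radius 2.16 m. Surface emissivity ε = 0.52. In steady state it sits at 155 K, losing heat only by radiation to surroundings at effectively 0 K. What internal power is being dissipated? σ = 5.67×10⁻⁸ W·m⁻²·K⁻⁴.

Steady state: P = εσA T⁴.
A = 4πr² = 58.63 m²; T⁴ = (155)⁴ = 5.772×10⁸ K⁴.
P = 0.52 × 5.67×10⁻⁸ × 58.63 × 5.772×10⁸.

P ≈ 998 W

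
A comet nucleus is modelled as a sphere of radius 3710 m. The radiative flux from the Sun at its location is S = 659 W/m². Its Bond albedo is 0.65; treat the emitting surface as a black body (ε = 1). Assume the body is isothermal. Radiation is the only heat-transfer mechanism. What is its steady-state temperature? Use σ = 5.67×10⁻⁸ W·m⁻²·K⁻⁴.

At equilibrium, absorbed power = emitted power.
Absorbing cross-section = πr² = 4.324×10⁷ m²; emitting surface = 4πr² = 1.730×10⁸ m² (ratio 4).
(1−a)S·A_cross = εσ·A_surf·T⁴  ⇒  T⁴ = (1−a)S/(4σ).
T⁴ = 0.350·659/(4·5.67×10⁻⁸) = 1.017×10⁹ K⁴.
T = (1.017×10⁹)^(1/4).

T ≈ 179 K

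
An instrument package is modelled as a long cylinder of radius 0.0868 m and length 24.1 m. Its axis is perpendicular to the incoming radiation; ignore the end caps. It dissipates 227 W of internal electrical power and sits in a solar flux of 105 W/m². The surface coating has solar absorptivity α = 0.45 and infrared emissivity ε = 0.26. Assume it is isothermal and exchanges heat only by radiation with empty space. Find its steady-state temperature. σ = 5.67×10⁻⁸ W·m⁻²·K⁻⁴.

At steady state, absorbed solar power + internal power = radiated power.
Absorbed: α·S·A_cross = 0.45·105·4.184 = 197.7 W (cross-section 2rL).
Total input = 197.7 + 227 = 424.7 W.
Radiated: εσ·A_surf·T⁴ with A_surf = 2πrL = 13.14 m².
T⁴ = 424.7/(0.26·5.67×10⁻⁸·13.14) = 2.192×10⁹ K⁴.

T ≈ 216 K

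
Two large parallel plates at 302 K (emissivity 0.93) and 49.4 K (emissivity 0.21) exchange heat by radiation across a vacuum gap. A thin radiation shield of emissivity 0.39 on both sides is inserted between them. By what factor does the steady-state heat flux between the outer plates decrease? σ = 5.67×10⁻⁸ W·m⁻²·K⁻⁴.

Without shield: q₀ = σΔ(T⁴)/(1/ε₁+1/ε₂−1) with denominator 4.837.
With shield the two gaps are in series; the resistances add: (1/ε₁+1/ε_s−1)+(1/ε_s+1/ε₂−1) = 2.639+6.326 = 8.965.
Heat-flux ratio q₀/q = 8.965/4.837.

factor ≈ 1.85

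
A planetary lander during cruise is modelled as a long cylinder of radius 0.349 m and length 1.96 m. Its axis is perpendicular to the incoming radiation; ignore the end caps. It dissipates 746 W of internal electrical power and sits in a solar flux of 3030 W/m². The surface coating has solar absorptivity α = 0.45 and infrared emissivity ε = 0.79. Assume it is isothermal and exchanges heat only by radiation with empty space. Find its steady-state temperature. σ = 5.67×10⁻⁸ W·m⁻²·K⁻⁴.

At steady state, absorbed solar power + internal power = radiated power.
Absorbed: α·S·A_cross = 0.45·3030·1.368 = 1865 W (cross-section 2rL).
Total input = 1865 + 746 = 2611 W.
Radiated: εσ·A_surf·T⁴ with A_surf = 2πrL = 4.298 m².
T⁴ = 2611/(0.79·5.67×10⁻⁸·4.298) = 1.356×10¹⁰ K⁴.

T ≈ 341 K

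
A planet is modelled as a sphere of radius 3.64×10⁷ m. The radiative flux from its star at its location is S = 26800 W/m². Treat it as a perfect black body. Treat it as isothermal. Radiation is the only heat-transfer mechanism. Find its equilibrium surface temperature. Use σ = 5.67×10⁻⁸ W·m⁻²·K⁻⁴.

T ≈ 586 K

At equilibrium, absorbed power = emitted power.
Absorbing cross-section = πr² = 4.162×10¹⁵ m²; emitting surface = 4πr² = 1.665×10¹⁶ m² (ratio 4).
S·A_cross = εσ·A_surf·T⁴  ⇒  T⁴ = S/(4σ).
T⁴ = 1.00·26800/(4·5.67×10⁻⁸) = 1.182×10¹¹ K⁴.
T = (1.182×10¹¹)^(1/4).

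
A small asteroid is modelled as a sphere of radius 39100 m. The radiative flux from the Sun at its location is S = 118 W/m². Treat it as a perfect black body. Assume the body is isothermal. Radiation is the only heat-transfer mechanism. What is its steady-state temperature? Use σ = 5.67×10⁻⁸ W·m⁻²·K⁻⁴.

At equilibrium, absorbed power = emitted power.
Absorbing cross-section = πr² = 4.803×10⁹ m²; emitting surface = 4πr² = 1.921×10¹⁰ m² (ratio 4).
S·A_cross = εσ·A_surf·T⁴  ⇒  T⁴ = S/(4σ).
T⁴ = 1.00·118/(4·5.67×10⁻⁸) = 5.203×10⁸ K⁴.
T = (5.203×10⁸)^(1/4).

T ≈ 151 K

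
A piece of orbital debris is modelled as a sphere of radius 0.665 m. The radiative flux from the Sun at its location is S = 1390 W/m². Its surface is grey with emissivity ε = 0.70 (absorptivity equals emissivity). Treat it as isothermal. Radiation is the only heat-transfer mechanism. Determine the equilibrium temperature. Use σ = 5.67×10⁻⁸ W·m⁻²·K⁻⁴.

T ≈ 280 K

At equilibrium, absorbed power = emitted power.
Absorbing cross-section = πr² = 1.389 m²; emitting surface = 4πr² = 5.557 m² (ratio 4).
εS·A_cross = εσ·A_surf·T⁴  ⇒  T⁴ = S/(4σ)   (ε cancels).
T⁴ = 1390/(4·5.67×10⁻⁸) = 6.129×10⁹ K⁴.
T = (6.129×10⁹)^(1/4).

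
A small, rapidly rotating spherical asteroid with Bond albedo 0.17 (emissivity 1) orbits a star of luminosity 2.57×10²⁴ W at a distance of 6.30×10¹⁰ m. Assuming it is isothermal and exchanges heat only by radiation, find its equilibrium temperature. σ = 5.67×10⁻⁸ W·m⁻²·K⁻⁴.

T ≈ 117 K

First find the stellar flux at distance d: S = L/(4πd²) = 2.57×10²⁴/(4π·(6.30×10¹⁰)²) = 51.53 W/m².
For an isothermal sphere, absorbed (1−a)S·πr² = emitted σ·4πr²·T⁴, so T⁴ = (1−a)S/(4σ).
T⁴ = 0.830·51.53/(4·5.67×10⁻⁸) = 1.886×10⁸ K⁴.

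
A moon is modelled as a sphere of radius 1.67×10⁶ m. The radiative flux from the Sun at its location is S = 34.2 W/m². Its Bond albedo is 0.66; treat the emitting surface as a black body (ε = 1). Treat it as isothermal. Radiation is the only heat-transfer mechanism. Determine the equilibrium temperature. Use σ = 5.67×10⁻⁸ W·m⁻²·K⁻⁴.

At equilibrium, absorbed power = emitted power.
Absorbing cross-section = πr² = 8.762×10¹² m²; emitting surface = 4πr² = 3.505×10¹³ m² (ratio 4).
(1−a)S·A_cross = εσ·A_surf·T⁴  ⇒  T⁴ = (1−a)S/(4σ).
T⁴ = 0.340·34.2/(4·5.67×10⁻⁸) = 5.127×10⁷ K⁴.
T = (5.127×10⁷)^(1/4).

T ≈ 84.6 K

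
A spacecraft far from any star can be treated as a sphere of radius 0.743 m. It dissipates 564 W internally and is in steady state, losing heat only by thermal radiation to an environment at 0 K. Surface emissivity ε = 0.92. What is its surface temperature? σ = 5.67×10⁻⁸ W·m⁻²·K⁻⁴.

T ≈ 199 K

Steady state: internal power = radiated power, P = εσA T⁴.
Radiating area A = 4πr² = 6.937 m².
T⁴ = P/(εσA) = 564/(0.92·5.67×10⁻⁸·6.937) = 1.559×10⁹ K⁴.
T = (1.559×10⁹)^(1/4).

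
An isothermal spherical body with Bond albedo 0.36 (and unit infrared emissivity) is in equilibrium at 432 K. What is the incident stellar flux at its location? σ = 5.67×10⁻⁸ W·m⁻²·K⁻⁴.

S ≈ 12300 W/m²

(1−a)S·πr² = σ·4πr²·T⁴ ⇒ S = 4σT⁴/(1−a).
S = 4·5.67×10⁻⁸·3.483×10¹⁰/0.640.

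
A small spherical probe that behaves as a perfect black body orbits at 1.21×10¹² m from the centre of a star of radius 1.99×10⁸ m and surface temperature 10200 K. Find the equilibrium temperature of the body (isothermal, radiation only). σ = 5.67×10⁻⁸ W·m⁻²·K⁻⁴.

The star's surface emits σT_*⁴; at distance d the flux is S = σT_*⁴(R_*/d)².
S = 5.67×10⁻⁸·(10200)⁴·(1.99×10⁸/1.21×10¹²)² = 16.60 W/m².
For an isothermal sphere T⁴ = (1−a)S/(4σ) = 7.319×10⁷ K⁴.

T ≈ 92.5 K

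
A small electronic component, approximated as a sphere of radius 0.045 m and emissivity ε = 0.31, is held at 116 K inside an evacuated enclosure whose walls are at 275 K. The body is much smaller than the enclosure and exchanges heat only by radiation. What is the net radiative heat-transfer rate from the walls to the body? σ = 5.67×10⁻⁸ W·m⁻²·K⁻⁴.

P_net ≈ 2.48 W

For a small grey body in a large enclosure: P_net = εσA(T_body⁴ − T_wall⁴).
A = 4πr² = 0.02545 m²; T_body⁴ − T_wall⁴ = 1.811×10⁸ − 5.719×10⁹ = -5.538×10⁹ K⁴.
|P_net| = 0.31·5.67×10⁻⁸·0.02545·5.538×10⁹.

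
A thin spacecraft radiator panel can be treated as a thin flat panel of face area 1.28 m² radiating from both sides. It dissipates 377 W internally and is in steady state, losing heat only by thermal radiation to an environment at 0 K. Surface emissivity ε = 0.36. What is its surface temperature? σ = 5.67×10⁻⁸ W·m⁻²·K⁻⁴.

T ≈ 291 K

Steady state: internal power = radiated power, P = εσA T⁴.
Radiating area A = 2·1.28 = 2.560 m².
T⁴ = P/(εσA) = 377/(0.36·5.67×10⁻⁸·2.560) = 7.215×10⁹ K⁴.
T = (7.215×10⁹)^(1/4).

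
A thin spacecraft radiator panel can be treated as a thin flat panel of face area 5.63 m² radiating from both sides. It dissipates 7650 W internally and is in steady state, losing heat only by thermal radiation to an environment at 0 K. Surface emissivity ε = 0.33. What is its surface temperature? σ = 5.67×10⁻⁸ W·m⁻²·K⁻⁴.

T ≈ 437 K

Steady state: internal power = radiated power, P = εσA T⁴.
Radiating area A = 2·5.63 = 11.26 m².
T⁴ = P/(εσA) = 7650/(0.33·5.67×10⁻⁸·11.26) = 3.631×10¹⁰ K⁴.
T = (3.631×10¹⁰)^(1/4).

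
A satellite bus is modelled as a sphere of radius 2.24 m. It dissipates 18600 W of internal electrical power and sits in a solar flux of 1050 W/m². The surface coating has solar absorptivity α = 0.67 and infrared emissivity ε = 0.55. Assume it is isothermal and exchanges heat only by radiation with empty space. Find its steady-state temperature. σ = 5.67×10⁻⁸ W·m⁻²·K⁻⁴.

T ≈ 351 K

At steady state, absorbed solar power + internal power = radiated power.
Absorbed: α·S·A_cross = 0.67·1050·15.76 = 11090 W (cross-section πr²).
Total input = 11090 + 18600 = 29690 W.
Radiated: εσ·A_surf·T⁴ with A_surf = 4πr² = 63.05 m².
T⁴ = 29690/(0.55·5.67×10⁻⁸·63.05) = 1.510×10¹⁰ K⁴.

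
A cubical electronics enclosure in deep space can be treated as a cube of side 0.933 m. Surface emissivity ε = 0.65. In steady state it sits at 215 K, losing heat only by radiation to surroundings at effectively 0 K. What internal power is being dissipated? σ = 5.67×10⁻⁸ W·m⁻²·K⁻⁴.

P ≈ 411 W

Steady state: P = εσA T⁴.
A = 6L² = 5.223 m²; T⁴ = (215)⁴ = 2.137×10⁹ K⁴.
P = 0.65 × 5.67×10⁻⁸ × 5.223 × 2.137×10⁹.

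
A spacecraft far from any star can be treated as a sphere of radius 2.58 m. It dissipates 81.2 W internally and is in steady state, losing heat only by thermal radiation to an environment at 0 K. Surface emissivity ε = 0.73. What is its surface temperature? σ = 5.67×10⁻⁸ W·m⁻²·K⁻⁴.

T ≈ 69.6 K

Steady state: internal power = radiated power, P = εσA T⁴.
Radiating area A = 4πr² = 83.65 m².
T⁴ = P/(εσA) = 81.2/(0.73·5.67×10⁻⁸·83.65) = 2.345×10⁷ K⁴.
T = (2.345×10⁷)^(1/4).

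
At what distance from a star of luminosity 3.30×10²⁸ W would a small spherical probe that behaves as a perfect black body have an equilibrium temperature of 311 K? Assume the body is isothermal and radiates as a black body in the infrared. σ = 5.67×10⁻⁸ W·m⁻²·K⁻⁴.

d ≈ 1.11×10¹² m

For an isothermal black-emitting sphere, (1−a)S·πr² = σ·4πr²·T⁴ ⇒ S = 4σT⁴/(1−a).
S = 4·5.67×10⁻⁸·(311)⁴/1.00 = 2122 W/m².
Flux falls as S = L/(4πd²), so d = √(L/(4πS)) = √(3.30×10²⁸/(4π·2122)).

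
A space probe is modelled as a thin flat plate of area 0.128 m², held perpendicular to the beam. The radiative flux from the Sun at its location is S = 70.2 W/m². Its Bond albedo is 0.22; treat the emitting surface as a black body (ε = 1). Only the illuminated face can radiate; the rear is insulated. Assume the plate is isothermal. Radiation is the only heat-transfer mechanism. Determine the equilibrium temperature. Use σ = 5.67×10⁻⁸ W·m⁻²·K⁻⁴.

T ≈ 176 K

At equilibrium, absorbed power = emitted power.
Absorbing cross-section = A = 0.1280 m²; emitting surface = A = 0.1280 m² (ratio 1).
(1−a)S·A_cross = εσ·A_surf·T⁴  ⇒  T⁴ = (1−a)S/(1σ).
T⁴ = 0.780·70.2/(1·5.67×10⁻⁸) = 9.657×10⁸ K⁴.
T = (9.657×10⁸)^(1/4).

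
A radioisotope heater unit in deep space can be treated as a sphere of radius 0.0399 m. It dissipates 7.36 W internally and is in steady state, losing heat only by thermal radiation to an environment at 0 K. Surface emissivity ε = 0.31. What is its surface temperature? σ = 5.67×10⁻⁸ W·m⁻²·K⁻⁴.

T ≈ 380 K

Steady state: internal power = radiated power, P = εσA T⁴.
Radiating area A = 4πr² = 0.02001 m².
T⁴ = P/(εσA) = 7.36/(0.31·5.67×10⁻⁸·0.02001) = 2.093×10¹⁰ K⁴.
T = (2.093×10¹⁰)^(1/4).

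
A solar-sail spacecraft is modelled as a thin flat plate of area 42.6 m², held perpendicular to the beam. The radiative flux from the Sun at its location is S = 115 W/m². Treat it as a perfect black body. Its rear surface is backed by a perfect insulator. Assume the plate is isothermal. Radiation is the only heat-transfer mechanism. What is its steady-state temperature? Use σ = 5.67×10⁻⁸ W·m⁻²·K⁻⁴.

At equilibrium, absorbed power = emitted power.
Absorbing cross-section = A = 42.60 m²; emitting surface = A = 42.60 m² (ratio 1).
S·A_cross = εσ·A_surf·T⁴  ⇒  T⁴ = S/(1σ).
T⁴ = 1.00·115/(1·5.67×10⁻⁸) = 2.028×10⁹ K⁴.
T = (2.028×10⁹)^(1/4).

T ≈ 212 K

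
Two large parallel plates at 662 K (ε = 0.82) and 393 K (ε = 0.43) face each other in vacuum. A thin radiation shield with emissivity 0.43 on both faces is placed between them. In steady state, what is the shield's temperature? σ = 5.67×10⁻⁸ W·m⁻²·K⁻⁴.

In steady state the net flux on the hot side equals that on the cold side.
σ(T₁⁴−T_s⁴)/D₁ = σ(T_s⁴−T₂⁴)/D₂, with D₁ = 1/ε₁+1/ε_s−1 = 2.545, D₂ = 1/ε_s+1/ε₂−1 = 3.651.
Solve for T_s⁴: T_s⁴ = (D₂·T₁⁴ + D₁·T₂⁴)/(D₁+D₂) = 1.230×10¹¹ K⁴.

T_s ≈ 592 K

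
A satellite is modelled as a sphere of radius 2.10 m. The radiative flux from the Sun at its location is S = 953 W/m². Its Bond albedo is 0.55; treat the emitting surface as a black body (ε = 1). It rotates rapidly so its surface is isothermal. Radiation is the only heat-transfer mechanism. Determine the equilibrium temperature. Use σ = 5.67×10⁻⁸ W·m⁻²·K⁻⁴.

At equilibrium, absorbed power = emitted power.
Absorbing cross-section = πr² = 13.85 m²; emitting surface = 4πr² = 55.42 m² (ratio 4).
(1−a)S·A_cross = εσ·A_surf·T⁴  ⇒  T⁴ = (1−a)S/(4σ).
T⁴ = 0.450·953/(4·5.67×10⁻⁸) = 1.891×10⁹ K⁴.
T = (1.891×10⁹)^(1/4).

T ≈ 209 K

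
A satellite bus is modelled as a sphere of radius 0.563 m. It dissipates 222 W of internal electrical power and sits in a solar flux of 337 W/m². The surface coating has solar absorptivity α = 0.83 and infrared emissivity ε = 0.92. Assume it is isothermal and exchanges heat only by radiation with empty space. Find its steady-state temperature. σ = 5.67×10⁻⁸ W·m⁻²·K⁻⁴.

At steady state, absorbed solar power + internal power = radiated power.
Absorbed: α·S·A_cross = 0.83·337·0.9958 = 278.5 W (cross-section πr²).
Total input = 278.5 + 222 = 500.5 W.
Radiated: εσ·A_surf·T⁴ with A_surf = 4πr² = 3.983 m².
T⁴ = 500.5/(0.92·5.67×10⁻⁸·3.983) = 2.409×10⁹ K⁴.

T ≈ 222 K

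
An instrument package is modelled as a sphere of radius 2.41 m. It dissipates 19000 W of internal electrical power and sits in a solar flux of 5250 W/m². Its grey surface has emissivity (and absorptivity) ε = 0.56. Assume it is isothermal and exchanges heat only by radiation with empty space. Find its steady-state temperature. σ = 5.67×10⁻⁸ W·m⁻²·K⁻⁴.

T ≈ 421 K

At steady state, absorbed solar power + internal power = radiated power.
Absorbed: α·S·A_cross = 0.56·5250·18.25 = 53650 W (cross-section πr²).
Total input = 53650 + 19000 = 72650 W.
Radiated: εσ·A_surf·T⁴ with A_surf = 4πr² = 72.99 m².
T⁴ = 72650/(0.56·5.67×10⁻⁸·72.99) = 3.135×10¹⁰ K⁴.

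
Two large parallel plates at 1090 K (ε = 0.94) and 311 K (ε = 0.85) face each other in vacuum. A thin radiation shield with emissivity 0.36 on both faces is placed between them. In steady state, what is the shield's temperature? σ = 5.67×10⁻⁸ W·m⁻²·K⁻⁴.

T_s ≈ 922 K

In steady state the net flux on the hot side equals that on the cold side.
σ(T₁⁴−T_s⁴)/D₁ = σ(T_s⁴−T₂⁴)/D₂, with D₁ = 1/ε₁+1/ε_s−1 = 2.842, D₂ = 1/ε_s+1/ε₂−1 = 2.954.
Solve for T_s⁴: T_s⁴ = (D₂·T₁⁴ + D₁·T₂⁴)/(D₁+D₂) = 7.241×10¹¹ K⁴.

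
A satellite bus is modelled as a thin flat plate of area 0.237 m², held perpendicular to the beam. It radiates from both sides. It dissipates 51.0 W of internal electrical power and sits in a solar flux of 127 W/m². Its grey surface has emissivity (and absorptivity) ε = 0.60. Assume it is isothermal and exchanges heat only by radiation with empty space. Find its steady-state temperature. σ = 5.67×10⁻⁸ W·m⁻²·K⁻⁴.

T ≈ 256 K

At steady state, absorbed solar power + internal power = radiated power.
Absorbed: α·S·A_cross = 0.60·127·0.2370 = 18.06 W (cross-section A).
Total input = 18.06 + 51.0 = 69.06 W.
Radiated: εσ·A_surf·T⁴ with A_surf = 2A = 0.4740 m².
T⁴ = 69.06/(0.60·5.67×10⁻⁸·0.4740) = 4.283×10⁹ K⁴.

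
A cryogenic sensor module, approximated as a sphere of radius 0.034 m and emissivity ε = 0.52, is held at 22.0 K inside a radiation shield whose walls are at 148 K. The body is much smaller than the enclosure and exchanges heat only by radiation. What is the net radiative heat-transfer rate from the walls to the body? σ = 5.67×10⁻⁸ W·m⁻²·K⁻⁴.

P_net ≈ 0.205 W

For a small grey body in a large enclosure: P_net = εσA(T_body⁴ − T_wall⁴).
A = 4πr² = 0.01453 m²; T_body⁴ − T_wall⁴ = 2.343×10⁵ − 4.798×10⁸ = -4.796×10⁸ K⁴.
|P_net| = 0.52·5.67×10⁻⁸·0.01453·4.796×10⁸.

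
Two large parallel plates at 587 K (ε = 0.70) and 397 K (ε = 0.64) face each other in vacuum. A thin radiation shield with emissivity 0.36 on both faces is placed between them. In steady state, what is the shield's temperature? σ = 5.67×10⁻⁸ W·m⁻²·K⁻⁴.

In steady state the net flux on the hot side equals that on the cold side.
σ(T₁⁴−T_s⁴)/D₁ = σ(T_s⁴−T₂⁴)/D₂, with D₁ = 1/ε₁+1/ε_s−1 = 3.206, D₂ = 1/ε_s+1/ε₂−1 = 3.340.
Solve for T_s⁴: T_s⁴ = (D₂·T₁⁴ + D₁·T₂⁴)/(D₁+D₂) = 7.274×10¹⁰ K⁴.

T_s ≈ 519 K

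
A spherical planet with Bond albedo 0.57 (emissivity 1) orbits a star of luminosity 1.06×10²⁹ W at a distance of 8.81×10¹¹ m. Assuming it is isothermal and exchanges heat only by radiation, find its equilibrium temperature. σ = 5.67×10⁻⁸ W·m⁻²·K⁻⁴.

First find the stellar flux at distance d: S = L/(4πd²) = 1.06×10²⁹/(4π·(8.81×10¹¹)²) = 10870 W/m².
For an isothermal sphere, absorbed (1−a)S·πr² = emitted σ·4πr²·T⁴, so T⁴ = (1−a)S/(4σ).
T⁴ = 0.430·10870/(4·5.67×10⁻⁸) = 2.060×10¹⁰ K⁴.

T ≈ 379 K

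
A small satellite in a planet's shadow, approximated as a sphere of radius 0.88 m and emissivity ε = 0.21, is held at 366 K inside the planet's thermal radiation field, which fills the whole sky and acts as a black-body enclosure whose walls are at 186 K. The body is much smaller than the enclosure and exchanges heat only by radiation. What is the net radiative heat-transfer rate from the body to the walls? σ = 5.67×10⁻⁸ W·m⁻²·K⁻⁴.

P_net ≈ 1940 W

For a small grey body in a large enclosure: P_net = εσA(T_body⁴ − T_wall⁴).
A = 4πr² = 9.731 m²; T_body⁴ − T_wall⁴ = 1.794×10¹⁰ − 1.197×10⁹ = 1.675×10¹⁰ K⁴.
|P_net| = 0.21·5.67×10⁻⁸·9.731·1.675×10¹⁰.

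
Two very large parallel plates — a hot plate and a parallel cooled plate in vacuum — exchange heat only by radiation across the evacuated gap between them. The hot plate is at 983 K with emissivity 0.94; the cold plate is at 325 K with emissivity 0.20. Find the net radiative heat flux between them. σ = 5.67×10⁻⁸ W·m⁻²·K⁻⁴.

For two infinite grey parallel plates, q = σ(T₁⁴ − T₂⁴)/(1/ε₁ + 1/ε₂ − 1).
T₁⁴ − T₂⁴ = 9.337×10¹¹ − 1.116×10¹⁰ = 9.226×10¹¹ K⁴.
1/ε₁ + 1/ε₂ − 1 = 1.064 + 5.000 − 1 = 5.064.
q = 5.67×10⁻⁸ × 9.226×10¹¹ / 5.064.

q ≈ 10300 W/m²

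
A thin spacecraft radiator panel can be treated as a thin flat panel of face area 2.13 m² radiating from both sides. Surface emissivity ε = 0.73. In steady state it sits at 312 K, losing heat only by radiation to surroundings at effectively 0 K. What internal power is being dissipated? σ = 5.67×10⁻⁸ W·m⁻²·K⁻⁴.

Steady state: P = εσA T⁴.
A = 2·2.13 = 4.260 m²; T⁴ = (312)⁴ = 9.476×10⁹ K⁴.
P = 0.73 × 5.67×10⁻⁸ × 4.260 × 9.476×10⁹.

P ≈ 1670 W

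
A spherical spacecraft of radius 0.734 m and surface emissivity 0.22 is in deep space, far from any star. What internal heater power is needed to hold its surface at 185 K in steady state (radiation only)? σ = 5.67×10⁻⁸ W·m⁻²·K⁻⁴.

P ≈ 98.9 W

P = εσ·4πr²·T⁴.
4πr² = 6.770 m²; T⁴ = 1.171×10⁹ K⁴.
P = 0.22·5.67×10⁻⁸·6.770·1.171×10⁹.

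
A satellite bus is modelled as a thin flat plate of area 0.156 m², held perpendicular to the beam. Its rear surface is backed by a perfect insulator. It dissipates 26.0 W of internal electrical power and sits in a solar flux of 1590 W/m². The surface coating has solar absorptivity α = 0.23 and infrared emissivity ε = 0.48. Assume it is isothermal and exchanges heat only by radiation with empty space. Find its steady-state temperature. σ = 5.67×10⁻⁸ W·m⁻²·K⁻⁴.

T ≈ 374 K

At steady state, absorbed solar power + internal power = radiated power.
Absorbed: α·S·A_cross = 0.23·1590·0.1560 = 57.05 W (cross-section A).
Total input = 57.05 + 26.0 = 83.05 W.
Radiated: εσ·A_surf·T⁴ with A_surf = A = 0.1560 m².
T⁴ = 83.05/(0.48·5.67×10⁻⁸·0.1560) = 1.956×10¹⁰ K⁴.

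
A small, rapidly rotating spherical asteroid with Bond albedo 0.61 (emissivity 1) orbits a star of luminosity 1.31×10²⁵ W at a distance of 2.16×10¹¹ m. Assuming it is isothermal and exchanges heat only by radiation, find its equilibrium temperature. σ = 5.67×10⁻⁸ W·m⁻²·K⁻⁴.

First find the stellar flux at distance d: S = L/(4πd²) = 1.31×10²⁵/(4π·(2.16×10¹¹)²) = 22.34 W/m².
For an isothermal sphere, absorbed (1−a)S·πr² = emitted σ·4πr²·T⁴, so T⁴ = (1−a)S/(4σ).
T⁴ = 0.390·22.34/(4·5.67×10⁻⁸) = 3.842×10⁷ K⁴.

T ≈ 78.7 K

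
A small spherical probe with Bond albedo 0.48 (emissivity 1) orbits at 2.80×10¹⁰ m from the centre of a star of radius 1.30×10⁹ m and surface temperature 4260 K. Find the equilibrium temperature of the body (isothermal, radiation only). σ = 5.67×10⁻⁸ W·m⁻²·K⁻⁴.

The star's surface emits σT_*⁴; at distance d the flux is S = σT_*⁴(R_*/d)².
S = 5.67×10⁻⁸·(4260)⁴·(1.30×10⁹/2.80×10¹⁰)² = 40250 W/m².
For an isothermal sphere T⁴ = (1−a)S/(4σ) = 9.229×10¹⁰ K⁴.

T ≈ 551 K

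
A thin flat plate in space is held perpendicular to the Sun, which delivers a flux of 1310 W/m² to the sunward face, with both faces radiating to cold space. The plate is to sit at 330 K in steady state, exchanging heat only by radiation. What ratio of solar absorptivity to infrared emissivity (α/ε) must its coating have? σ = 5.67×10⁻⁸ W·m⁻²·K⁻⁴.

α/ε ≈ 1.03

Balance: αS·A = εσ·2A·T⁴ ⇒ α/ε = 2σT⁴/S.
α/ε = 2·5.67×10⁻⁸·(330)⁴/1310 = 2·5.67×10⁻⁸·1.186×10¹⁰/1310.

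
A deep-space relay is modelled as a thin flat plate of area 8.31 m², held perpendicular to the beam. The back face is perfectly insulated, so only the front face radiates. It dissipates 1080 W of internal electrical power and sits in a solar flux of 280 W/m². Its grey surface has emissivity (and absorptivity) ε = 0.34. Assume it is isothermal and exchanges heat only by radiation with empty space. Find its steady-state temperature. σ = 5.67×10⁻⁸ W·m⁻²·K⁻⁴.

At steady state, absorbed solar power + internal power = radiated power.
Absorbed: α·S·A_cross = 0.34·280·8.310 = 791.1 W (cross-section A).
Total input = 791.1 + 1080 = 1871 W.
Radiated: εσ·A_surf·T⁴ with A_surf = A = 8.310 m².
T⁴ = 1871/(0.34·5.67×10⁻⁸·8.310) = 1.168×10¹⁰ K⁴.

T ≈ 329 K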